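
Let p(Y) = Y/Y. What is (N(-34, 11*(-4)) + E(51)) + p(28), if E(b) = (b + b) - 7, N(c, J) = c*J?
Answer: 1592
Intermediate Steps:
p(Y) = 1
N(c, J) = J*c
E(b) = -7 + 2*b (E(b) = 2*b - 7 = -7 + 2*b)
(N(-34, 11*(-4)) + E(51)) + p(28) = ((11*(-4))*(-34) + (-7 + 2*51)) + 1 = (-44*(-34) + (-7 + 102)) + 1 = (1496 + 95) + 1 = 1591 + 1 = 1592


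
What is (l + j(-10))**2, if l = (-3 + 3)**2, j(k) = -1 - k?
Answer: 81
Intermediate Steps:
l = 0 (l = 0**2 = 0)
(l + j(-10))**2 = (0 + (-1 - 1*(-10)))**2 = (0 + (-1 + 10))**2 = (0 + 9)**2 = 9**2 = 81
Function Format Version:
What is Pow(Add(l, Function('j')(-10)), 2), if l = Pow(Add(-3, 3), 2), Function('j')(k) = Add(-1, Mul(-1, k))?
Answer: 81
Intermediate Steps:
l = 0 (l = Pow(0, 2) = 0)
Pow(Add(l, Function('j')(-10)), 2) = Pow(Add(0, Add(-1, Mul(-1, -10))), 2) = Pow(Add(0, Add(-1, 10)), 2) = Pow(Add(0, 9), 2) = Pow(9, 2) = 81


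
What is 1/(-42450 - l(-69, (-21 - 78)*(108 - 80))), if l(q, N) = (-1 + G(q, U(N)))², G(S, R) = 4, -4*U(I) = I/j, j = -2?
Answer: -1/42459 ≈ -2.3552e-5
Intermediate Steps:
U(I) = I/8 (U(I) = -I/(4*(-2)) = -I*(-1)/(4*2) = -(-1)*I/8 = I/8)
l(q, N) = 9 (l(q, N) = (-1 + 4)² = 3² = 9)
1/(-42450 - l(-69, (-21 - 78)*(108 - 80))) = 1/(-42450 - 1*9) = 1/(-42450 - 9) = 1/(-42459) = -1/42459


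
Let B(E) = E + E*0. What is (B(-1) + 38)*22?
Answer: 814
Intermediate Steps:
B(E) = E (B(E) = E + 0 = E)
(B(-1) + 38)*22 = (-1 + 38)*22 = 37*22 = 814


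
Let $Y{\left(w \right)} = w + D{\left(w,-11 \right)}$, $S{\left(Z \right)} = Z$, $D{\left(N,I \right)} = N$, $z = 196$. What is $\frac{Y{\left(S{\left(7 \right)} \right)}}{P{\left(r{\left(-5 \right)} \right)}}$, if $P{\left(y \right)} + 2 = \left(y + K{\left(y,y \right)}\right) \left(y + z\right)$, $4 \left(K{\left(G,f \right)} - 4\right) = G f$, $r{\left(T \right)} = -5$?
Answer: $\frac{56}{4003} \approx 0.01399$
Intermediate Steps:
$K{\left(G,f \right)} = 4 + \frac{G f}{4}$
$P{\left(y \right)} = -2 + \left(196 + y\right) \left(4 + y + \frac{y^{2}}{4}\right)$ ($P{\left(y \right)} = -2 + \left(y + \left(4 + \frac{y y}{4}\right)\right) \left(y + 196\right) = -2 + \left(y + \left(4 + \frac{y^{2}}{4}\right)\right) \left(196 + y\right) = -2 + \left(4 + y + \frac{y^{2}}{4}\right) \left(196 + y\right) = -2 + \left(196 + y\right) \left(4 + y + \frac{y^{2}}{4}\right)$)
$Y{\left(w \right)} = 2 w$ ($Y{\left(w \right)} = w + w = 2 w$)
$\frac{Y{\left(S{\left(7 \right)} \right)}}{P{\left(r{\left(-5 \right)} \right)}} = \frac{2 \cdot 7}{782 + 50 \left(-5\right)^{2} + 200 \left(-5\right) + \frac{\left(-5\right)^{3}}{4}} = \frac{14}{782 + 50 \cdot 25 - 1000 + \frac{1}{4} \left(-125\right)} = \frac{14}{782 + 1250 - 1000 - \frac{125}{4}} = \frac{14}{\frac{4003}{4}} = 14 \cdot \frac{4}{4003} = \frac{56}{4003}$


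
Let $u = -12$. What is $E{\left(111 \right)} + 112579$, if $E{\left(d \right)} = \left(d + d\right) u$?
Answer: $109915$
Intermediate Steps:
$E{\left(d \right)} = - 24 d$ ($E{\left(d \right)} = \left(d + d\right) \left(-12\right) = 2 d \left(-12\right) = - 24 d$)
$E{\left(111 \right)} + 112579 = \left(-24\right) 111 + 112579 = -2664 + 112579 = 109915$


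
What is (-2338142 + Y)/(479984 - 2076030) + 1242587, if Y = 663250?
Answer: 991613842947/798023 ≈ 1.2426e+6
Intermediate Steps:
(-2338142 + Y)/(479984 - 2076030) + 1242587 = (-2338142 + 663250)/(479984 - 2076030) + 1242587 = -1674892/(-1596046) + 1242587 = -1674892*(-1/1596046) + 1242587 = 837446/798023 + 1242587 = 991613842947/798023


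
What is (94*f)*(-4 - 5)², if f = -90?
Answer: -685260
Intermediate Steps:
(94*f)*(-4 - 5)² = (94*(-90))*(-4 - 5)² = -8460*(-9)² = -8460*81 = -685260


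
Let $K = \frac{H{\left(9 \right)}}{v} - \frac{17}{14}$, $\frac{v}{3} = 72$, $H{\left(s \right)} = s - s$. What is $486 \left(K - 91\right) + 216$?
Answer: $- \frac{312201}{7} \approx -44600.0$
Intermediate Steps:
$H{\left(s \right)} = 0$
$v = 216$ ($v = 3 \cdot 72 = 216$)
$K = - \frac{17}{14}$ ($K = \frac{0}{216} - \frac{17}{14} = 0 \cdot \frac{1}{216} - \frac{17}{14} = 0 - \frac{17}{14} = - \frac{17}{14} \approx -1.2143$)
$486 \left(K - 91\right) + 216 = 486 \left(- \frac{17}{14} - 91\right) + 216 = 486 \left(- \frac{1291}{14}\right) + 216 = - \frac{313713}{7} + 216 = - \frac{312201}{7}$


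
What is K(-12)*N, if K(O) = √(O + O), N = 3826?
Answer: 7652*I*√6 ≈ 18744.0*I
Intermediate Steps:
K(O) = √2*√O (K(O) = √(2*O) = √2*√O)
K(-12)*N = (√2*√(-12))*3826 = (√2*(2*I*√3))*3826 = (2*I*√6)*3826 = 7652*I*√6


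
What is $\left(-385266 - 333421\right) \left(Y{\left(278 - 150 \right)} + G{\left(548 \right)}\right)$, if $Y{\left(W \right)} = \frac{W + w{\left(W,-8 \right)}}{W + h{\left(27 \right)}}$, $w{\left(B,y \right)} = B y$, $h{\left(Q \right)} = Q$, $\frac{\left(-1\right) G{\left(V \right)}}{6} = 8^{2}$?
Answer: $\frac{43420193792}{155} \approx 2.8013 \cdot 10^{8}$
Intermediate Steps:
$G{\left(V \right)} = -384$ ($G{\left(V \right)} = - 6 \cdot 8^{2} = \left(-6\right) 64 = -384$)
$Y{\left(W \right)} = - \frac{7 W}{27 + W}$ ($Y{\left(W \right)} = \frac{W + W \left(-8\right)}{W + 27} = \frac{W - 8 W}{27 + W} = \frac{\left(-7\right) W}{27 + W} = - \frac{7 W}{27 + W}$)
$\left(-385266 - 333421\right) \left(Y{\left(278 - 150 \right)} + G{\left(548 \right)}\right) = \left(-385266 - 333421\right) \left(- \frac{7 \left(278 - 150\right)}{27 + \left(278 - 150\right)} - 384\right) = - 718687 \left(\left(-7\right) 128 \frac{1}{27 + 128} - 384\right) = - 718687 \left(\left(-7\right) 128 \cdot \frac{1}{155} - 384\right) = - 718687 \left(- \frac{896}{155} - 384\right) = \left(-718687\right) \left(- \frac{60416}{155}\right) = \frac{43420193792}{155}$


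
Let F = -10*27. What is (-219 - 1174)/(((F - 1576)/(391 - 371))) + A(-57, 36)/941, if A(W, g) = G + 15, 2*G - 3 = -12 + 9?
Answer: 13121975/868543 ≈ 15.108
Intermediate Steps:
F = -270
G = 0 (G = 3/2 + (-12 + 9)/2 = 3/2 + (½)*(-3) = 3/2 - 3/2 = 0)
A(W, g) = 15 (A(W, g) = 0 + 15 = 15)
(-219 - 1174)/(((F - 1576)/(391 - 371))) + A(-57, 36)/941 = (-219 - 1174)/(((-270 - 1576)/(391 - 371))) + 15/941 = -1393/((-1846/20)) + 15*(1/941) = -1393/((-1846*1/20)) + 15/941 = -1393/(-923/10) + 15/941 = -1393*(-10/923) + 15/941 = 13930/923 + 15/941 = 13121975/868543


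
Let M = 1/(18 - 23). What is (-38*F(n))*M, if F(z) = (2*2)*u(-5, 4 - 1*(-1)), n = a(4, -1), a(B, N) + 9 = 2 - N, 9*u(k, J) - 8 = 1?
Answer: 152/5 ≈ 30.400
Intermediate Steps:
u(k, J) = 1 (u(k, J) = 8/9 + (⅑)*1 = 8/9 + ⅑ = 1)
M = -⅕ (M = 1/(-5) = -⅕ ≈ -0.20000)
a(B, N) = -7 - N (a(B, N) = -9 + (2 - N) = -7 - N)
n = -6 (n = -7 - 1*(-1) = -7 + 1 = -6)
F(z) = 4 (F(z) = (2*2)*1 = 4*1 = 4)
(-38*F(n))*M = -38*4*(-⅕) = -152*(-⅕) = 152/5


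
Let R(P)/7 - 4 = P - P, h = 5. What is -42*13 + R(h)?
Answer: -518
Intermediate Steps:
R(P) = 28 (R(P) = 28 + 7*(P - P) = 28 + 7*0 = 28 + 0 = 28)
-42*13 + R(h) = -42*13 + 28 = -546 + 28 = -518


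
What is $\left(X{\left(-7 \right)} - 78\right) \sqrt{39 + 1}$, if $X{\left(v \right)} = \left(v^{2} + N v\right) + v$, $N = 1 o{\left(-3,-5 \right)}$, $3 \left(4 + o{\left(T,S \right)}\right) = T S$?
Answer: $- 86 \sqrt{10} \approx -271.96$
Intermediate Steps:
$o{\left(T,S \right)} = -4 + \frac{S T}{3}$ ($o{\left(T,S \right)} = -4 + \frac{T S}{3} = -4 + \frac{S T}{3}$)
$N = 1$ ($N = 1 \left(-4 + \frac{1}{3} \left(-5\right) \left(-3\right)\right) = 1 \left(-4 + 5\right) = 1 \cdot 1 = 1$)
$X{\left(v \right)} = v^{2} + 2 v$ ($X{\left(v \right)} = \left(v^{2} + 1 v\right) + v = \left(v^{2} + v\right) + v = \left(v + v^{2}\right) + v = v^{2} + 2 v$)
$\left(X{\left(-7 \right)} - 78\right) \sqrt{39 + 1} = \left(- 7 \left(2 - 7\right) - 78\right) \sqrt{39 + 1} = \left(\left(-7\right) \left(-5\right) - 78\right) \sqrt{40} = \left(35 - 78\right) 2 \sqrt{10} = - 43 \cdot 2 \sqrt{10} = - 86 \sqrt{10}$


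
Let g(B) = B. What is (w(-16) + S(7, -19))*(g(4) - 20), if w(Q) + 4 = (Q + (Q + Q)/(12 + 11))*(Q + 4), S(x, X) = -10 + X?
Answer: -64656/23 ≈ -2811.1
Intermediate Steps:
w(Q) = -4 + 25*Q*(4 + Q)/23 (w(Q) = -4 + (Q + (Q + Q)/(12 + 11))*(Q + 4) = -4 + (Q + (2*Q)/23)*(4 + Q) = -4 + (Q + (2*Q)*(1/23))*(4 + Q) = -4 + (Q + 2*Q/23)*(4 + Q) = -4 + (25*Q/23)*(4 + Q) = -4 + 25*Q*(4 + Q)/23)
(w(-16) + S(7, -19))*(g(4) - 20) = ((-4 + (25/23)*(-16)² + (100/23)*(-16)) + (-10 - 19))*(4 - 20) = ((-4 + (25/23)*256 - 1600/23) - 29)*(-16) = ((-4 + 6400/23 - 1600/23) - 29)*(-16) = (4708/23 - 29)*(-16) = (4041/23)*(-16) = -64656/23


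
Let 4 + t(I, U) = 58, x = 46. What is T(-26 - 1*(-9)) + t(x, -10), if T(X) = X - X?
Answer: 54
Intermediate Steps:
t(I, U) = 54 (t(I, U) = -4 + 58 = 54)
T(X) = 0
T(-26 - 1*(-9)) + t(x, -10) = 0 + 54 = 54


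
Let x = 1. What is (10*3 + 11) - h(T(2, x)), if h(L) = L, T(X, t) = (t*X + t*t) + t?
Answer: 37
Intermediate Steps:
T(X, t) = t + t² + X*t (T(X, t) = (X*t + t²) + t = (t² + X*t) + t = t + t² + X*t)
(10*3 + 11) - h(T(2, x)) = (10*3 + 11) - (1 + 2 + 1) = (30 + 11) - 4 = 41 - 1*4 = 41 - 4 = 37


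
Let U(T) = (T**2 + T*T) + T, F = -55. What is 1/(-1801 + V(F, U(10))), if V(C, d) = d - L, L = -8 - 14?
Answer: -1/1569 ≈ -0.00063735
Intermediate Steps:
L = -22
U(T) = T + 2*T**2 (U(T) = (T**2 + T**2) + T = 2*T**2 + T = T + 2*T**2)
V(C, d) = 22 + d (V(C, d) = d - 1*(-22) = d + 22 = 22 + d)
1/(-1801 + V(F, U(10))) = 1/(-1801 + (22 + 10*(1 + 2*10))) = 1/(-1801 + (22 + 10*(1 + 20))) = 1/(-1801 + (22 + 10*21)) = 1/(-1801 + (22 + 210)) = 1/(-1801 + 232) = 1/(-1569) = -1/1569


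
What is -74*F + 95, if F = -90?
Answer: 6755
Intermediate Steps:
-74*F + 95 = -74*(-90) + 95 = 6660 + 95 = 6755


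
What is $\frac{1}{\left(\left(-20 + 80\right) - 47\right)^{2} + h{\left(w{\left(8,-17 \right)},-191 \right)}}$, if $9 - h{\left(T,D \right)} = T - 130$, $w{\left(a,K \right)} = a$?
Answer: $\frac{1}{300} \approx 0.0033333$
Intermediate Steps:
$h{\left(T,D \right)} = 139 - T$ ($h{\left(T,D \right)} = 9 - \left(T - 130\right) = 9 - \left(-130 + T\right) = 139 - T$)
$\frac{1}{\left(\left(-20 + 80\right) - 47\right)^{2} + h{\left(w{\left(8,-17 \right)},-191 \right)}} = \frac{1}{\left(\left(-20 + 80\right) - 47\right)^{2} + \left(139 - 8\right)} = \frac{1}{\left(60 - 47\right)^{2} + \left(139 - 8\right)} = \frac{1}{13^{2} + 131} = \frac{1}{169 + 131} = \frac{1}{300}$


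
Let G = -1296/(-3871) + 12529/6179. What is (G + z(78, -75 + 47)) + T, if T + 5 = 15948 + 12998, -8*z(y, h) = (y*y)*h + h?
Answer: 2403413235079/47837818 ≈ 50241.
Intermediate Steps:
z(y, h) = -h/8 - h*y**2/8 (z(y, h) = -((y*y)*h + h)/8 = -(y**2*h + h)/8 = -(h*y**2 + h)/8 = -(h + h*y**2)/8 = -h/8 - h*y**2/8)
T = 28941 (T = -5 + (15948 + 12998) = -5 + 28946 = 28941)
G = 56507743/23918909 (G = -1296*(-1/3871) + 12529*(1/6179) = 1296/3871 + 12529/6179 = 56507743/23918909 ≈ 2.3625)
(G + z(78, -75 + 47)) + T = (56507743/23918909 - (-75 + 47)*(1 + 78**2)/8) + 28941 = (56507743/23918909 - 1/8*(-28)*(1 + 6084)) + 28941 = (56507743/23918909 - 1/8*(-28)*6085) + 28941 = (56507743/23918909 + 42595/2) + 28941 = 1018938944341/47837818 + 28941 = 2403413235079/47837818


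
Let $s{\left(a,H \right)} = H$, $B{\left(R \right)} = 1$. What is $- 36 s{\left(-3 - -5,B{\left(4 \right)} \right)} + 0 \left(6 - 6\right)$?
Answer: $-36$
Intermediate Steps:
$- 36 s{\left(-3 - -5,B{\left(4 \right)} \right)} + 0 \left(6 - 6\right) = \left(-36\right) 1 + 0 \left(6 - 6\right) = -36 + 0 \left(6 - 6\right) = -36 + 0 \cdot 0 = -36 + 0 = -36$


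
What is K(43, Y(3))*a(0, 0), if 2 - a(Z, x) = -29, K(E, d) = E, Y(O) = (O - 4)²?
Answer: 1333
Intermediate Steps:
Y(O) = (-4 + O)²
a(Z, x) = 31 (a(Z, x) = 2 - 1*(-29) = 2 + 29 = 31)
K(43, Y(3))*a(0, 0) = 43*31 = 1333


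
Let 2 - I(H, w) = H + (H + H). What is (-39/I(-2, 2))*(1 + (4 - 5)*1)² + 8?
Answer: 8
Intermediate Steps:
I(H, w) = 2 - 3*H (I(H, w) = 2 - (H + (H + H)) = 2 - (H + 2*H) = 2 - 3*H)
(-39/I(-2, 2))*(1 + (4 - 5)*1)² + 8 = (-39/(2 - 3*(-2)))*(1 + (4 - 5)*1)² + 8 = (-39/(2 + 6))*(1 - 1*1)² + 8 = (-39/8)*(1 - 1)² + 8 = -39*⅛*0² + 8 = -39/8*0 + 8 = 0 + 8 = 8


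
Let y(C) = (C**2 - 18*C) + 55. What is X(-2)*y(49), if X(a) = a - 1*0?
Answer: -3148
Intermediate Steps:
y(C) = 55 + C**2 - 18*C
X(a) = a (X(a) = a + 0 = a)
X(-2)*y(49) = -2*(55 + 49**2 - 18*49) = -2*(55 + 2401 - 882) = -2*1574 = -3148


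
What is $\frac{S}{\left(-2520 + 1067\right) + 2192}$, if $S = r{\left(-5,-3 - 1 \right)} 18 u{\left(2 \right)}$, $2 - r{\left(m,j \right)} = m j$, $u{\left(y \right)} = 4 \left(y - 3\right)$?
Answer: $\frac{1296}{739} \approx 1.7537$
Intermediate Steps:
$u{\left(y \right)} = -12 + 4 y$ ($u{\left(y \right)} = 4 \left(-3 + y\right) = -12 + 4 y$)
$r{\left(m,j \right)} = 2 - j m$ ($r{\left(m,j \right)} = 2 - m j = 2 - j m$)
$S = 1296$ ($S = \left(2 - \left(-3 - 1\right) \left(-5\right)\right) 18 \left(-12 + 4 \cdot 2\right) = \left(2 - \left(-3 - 1\right) \left(-5\right)\right) 18 \left(-12 + 8\right) = \left(2 - \left(-4\right) \left(-5\right)\right) 18 \left(-4\right) = \left(2 - 20\right) 18 \left(-4\right) = \left(-18\right) 18 \left(-4\right) = \left(-324\right) \left(-4\right) = 1296$)
$\frac{S}{\left(-2520 + 1067\right) + 2192} = \frac{1296}{\left(-2520 + 1067\right) + 2192} = \frac{1296}{-1453 + 2192} = \frac{1296}{739}$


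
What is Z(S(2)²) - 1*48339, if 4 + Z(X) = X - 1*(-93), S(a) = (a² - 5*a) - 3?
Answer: -48169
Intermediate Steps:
S(a) = -3 + a² - 5*a
Z(X) = 89 + X (Z(X) = -4 + (X - 1*(-93)) = -4 + (X + 93) = -4 + (93 + X) = 89 + X)
Z(S(2)²) - 1*48339 = (89 + (-3 + 2² - 5*2)²) - 1*48339 = (89 + (-3 + 4 - 10)²) - 48339 = (89 + (-9)²) - 48339 = (89 + 81) - 48339 = 170 - 48339 = -48169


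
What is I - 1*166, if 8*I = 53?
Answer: -1275/8 ≈ -159.38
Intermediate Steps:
I = 53/8 (I = (1/8)*53 = 53/8 ≈ 6.6250)
I - 1*166 = 53/8 - 1*166 = 53/8 - 166 = -1275/8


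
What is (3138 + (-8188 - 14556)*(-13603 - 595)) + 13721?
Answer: 322936171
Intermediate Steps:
(3138 + (-8188 - 14556)*(-13603 - 595)) + 13721 = (3138 - 22744*(-14198)) + 13721 = (3138 + 322919312) + 13721 = 322922450 + 13721 = 322936171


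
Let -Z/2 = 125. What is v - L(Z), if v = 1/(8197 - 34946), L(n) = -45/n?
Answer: -240791/1337450 ≈ -0.18004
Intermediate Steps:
Z = -250 (Z = -2*125 = -250)
v = -1/26749 (v = 1/(-26749) = -1/26749 ≈ -3.7385e-5)
v - L(Z) = -1/26749 - (-45)/(-250) = -1/26749 - (-45)*(-1)/250 = -1/26749 - 1*9/50 = -1/26749 - 9/50 = -240791/1337450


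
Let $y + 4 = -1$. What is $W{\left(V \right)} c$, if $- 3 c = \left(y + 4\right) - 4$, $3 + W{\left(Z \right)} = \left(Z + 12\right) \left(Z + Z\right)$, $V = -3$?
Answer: $-95$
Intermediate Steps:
$y = -5$ ($y = -4 - 1 = -5$)
$W{\left(Z \right)} = -3 + 2 Z \left(12 + Z\right)$ ($W{\left(Z \right)} = -3 + \left(Z + 12\right) \left(Z + Z\right) = -3 + \left(12 + Z\right) 2 Z = -3 + 2 Z \left(12 + Z\right)$)
$c = \frac{5}{3}$ ($c = - \frac{\left(-5 + 4\right) - 4}{3} = - \frac{-1 - 4}{3} = \left(- \frac{1}{3}\right) \left(-5\right) = \frac{5}{3} \approx 1.6667$)
$W{\left(V \right)} c = \left(-3 + 2 \left(-3\right)^{2} + 24 \left(-3\right)\right) \frac{5}{3} = \left(-3 + 2 \cdot 9 - 72\right) \frac{5}{3} = \left(-3 + 18 - 72\right) \frac{5}{3} = \left(-57\right) \frac{5}{3} = -95$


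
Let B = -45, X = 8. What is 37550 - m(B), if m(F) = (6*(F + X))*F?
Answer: 27560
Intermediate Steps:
m(F) = F*(48 + 6*F) (m(F) = (6*(F + 8))*F = (6*(8 + F))*F = (48 + 6*F)*F = F*(48 + 6*F))
37550 - m(B) = 37550 - 6*(-45)*(8 - 45) = 37550 - 6*(-45)*(-37) = 37550 - 1*9990 = 37550 - 9990 = 27560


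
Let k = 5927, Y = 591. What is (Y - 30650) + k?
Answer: -24132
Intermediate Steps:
(Y - 30650) + k = (591 - 30650) + 5927 = -30059 + 5927 = -24132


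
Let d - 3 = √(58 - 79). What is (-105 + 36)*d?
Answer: -207 - 69*I*√21 ≈ -207.0 - 316.2*I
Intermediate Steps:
d = 3 + I*√21 (d = 3 + √(58 - 79) = 3 + √(-21) = 3 + I*√21 ≈ 3.0 + 4.5826*I)
(-105 + 36)*d = (-105 + 36)*(3 + I*√21) = -69*(3 + I*√21) = -207 - 69*I*√21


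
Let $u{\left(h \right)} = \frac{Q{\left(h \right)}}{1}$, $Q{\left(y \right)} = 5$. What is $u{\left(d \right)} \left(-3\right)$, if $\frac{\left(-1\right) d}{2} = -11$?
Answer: $-15$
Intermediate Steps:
$d = 22$ ($d = \left(-2\right) \left(-11\right) = 22$)
$u{\left(h \right)} = 5$ ($u{\left(h \right)} = \frac{5}{1} = 5 \cdot 1 = 5$)
$u{\left(d \right)} \left(-3\right) = 5 \left(-3\right) = -15$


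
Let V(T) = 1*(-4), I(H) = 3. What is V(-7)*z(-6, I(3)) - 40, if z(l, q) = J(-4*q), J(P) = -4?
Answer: -24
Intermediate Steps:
V(T) = -4
z(l, q) = -4
V(-7)*z(-6, I(3)) - 40 = -4*(-4) - 40 = 16 - 40 = -24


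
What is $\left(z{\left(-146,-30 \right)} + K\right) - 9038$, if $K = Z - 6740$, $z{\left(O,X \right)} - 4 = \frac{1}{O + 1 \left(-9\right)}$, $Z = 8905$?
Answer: $- \frac{1064696}{155} \approx -6869.0$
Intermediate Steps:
$z{\left(O,X \right)} = 4 + \frac{1}{-9 + O}$ ($z{\left(O,X \right)} = 4 + \frac{1}{O + 1 \left(-9\right)} = 4 + \frac{1}{O - 9} = 4 + \frac{1}{-9 + O}$)
$K = 2165$ ($K = 8905 - 6740 = 2165$)
$\left(z{\left(-146,-30 \right)} + K\right) - 9038 = \left(\frac{-35 + 4 \left(-146\right)}{-9 - 146} + 2165\right) - 9038 = \left(\frac{-35 - 584}{-155} + 2165\right) - 9038 = \left(\left(- \frac{1}{155}\right) \left(-619\right) + 2165\right) - 9038 = \left(\frac{619}{155} + 2165\right) - 9038 = \frac{336194}{155} - 9038 = - \frac{1064696}{155}$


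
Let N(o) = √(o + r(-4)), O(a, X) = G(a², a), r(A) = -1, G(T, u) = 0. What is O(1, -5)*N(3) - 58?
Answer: -58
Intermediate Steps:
O(a, X) = 0
N(o) = √(-1 + o) (N(o) = √(o - 1) = √(-1 + o))
O(1, -5)*N(3) - 58 = 0*√(-1 + 3) - 58 = 0*√2 - 58 = 0 - 58 = -58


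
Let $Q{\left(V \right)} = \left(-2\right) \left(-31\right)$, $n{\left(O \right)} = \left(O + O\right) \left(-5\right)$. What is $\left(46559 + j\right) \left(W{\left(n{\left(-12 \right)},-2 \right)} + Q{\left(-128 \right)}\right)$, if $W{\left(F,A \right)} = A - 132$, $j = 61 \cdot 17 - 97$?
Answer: $-3419928$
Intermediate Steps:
$j = 940$ ($j = 1037 - 97 = 940$)
$n{\left(O \right)} = - 10 O$ ($n{\left(O \right)} = 2 O \left(-5\right) = - 10 O$)
$W{\left(F,A \right)} = -132 + A$
$Q{\left(V \right)} = 62$
$\left(46559 + j\right) \left(W{\left(n{\left(-12 \right)},-2 \right)} + Q{\left(-128 \right)}\right) = \left(46559 + 940\right) \left(\left(-132 - 2\right) + 62\right) = 47499 \left(-134 + 62\right) = 47499 \left(-72\right) = -3419928$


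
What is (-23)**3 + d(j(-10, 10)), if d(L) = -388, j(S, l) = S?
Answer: -12555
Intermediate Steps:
(-23)**3 + d(j(-10, 10)) = (-23)**3 - 388 = -12167 - 388 = -12555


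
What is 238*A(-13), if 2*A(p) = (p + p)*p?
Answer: 40222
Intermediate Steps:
A(p) = p² (A(p) = ((p + p)*p)/2 = ((2*p)*p)/2 = (2*p²)/2 = p²)
238*A(-13) = 238*(-13)² = 238*169 = 40222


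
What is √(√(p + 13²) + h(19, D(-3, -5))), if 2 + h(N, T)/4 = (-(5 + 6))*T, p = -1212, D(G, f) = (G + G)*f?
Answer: √(-1328 + I*√1043) ≈ 0.4431 + 36.444*I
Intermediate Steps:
D(G, f) = 2*G*f (D(G, f) = (2*G)*f = 2*G*f)
h(N, T) = -8 - 44*T (h(N, T) = -8 + 4*((-(5 + 6))*T) = -8 + 4*((-1*11)*T) = -8 + 4*(-11*T) = -8 - 44*T)
√(√(p + 13²) + h(19, D(-3, -5))) = √(√(-1212 + 13²) + (-8 - 88*(-3)*(-5))) = √(√(-1212 + 169) + (-8 - 44*30)) = √(√(-1043) + (-8 - 1320)) = √(I*√1043 - 1328) = √(-1328 + I*√1043)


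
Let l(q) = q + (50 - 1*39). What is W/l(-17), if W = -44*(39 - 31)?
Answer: 176/3 ≈ 58.667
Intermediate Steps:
W = -352 (W = -44*8 = -352)
l(q) = 11 + q (l(q) = q + (50 - 39) = q + 11 = 11 + q)
W/l(-17) = -352/(11 - 17) = -352/(-6) = -352*(-⅙) = 176/3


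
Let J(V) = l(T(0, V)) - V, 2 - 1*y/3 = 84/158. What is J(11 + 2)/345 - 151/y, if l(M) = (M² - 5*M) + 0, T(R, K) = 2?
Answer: -458013/13340 ≈ -34.334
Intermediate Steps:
l(M) = M² - 5*M
y = 348/79 (y = 6 - 252/158 = 6 - 3*42/79 = 6 - 126/79 = 348/79 ≈ 4.4051)
J(V) = -6 - V (J(V) = 2*(-5 + 2) - V = 2*(-3) - V = -6 - V)
J(11 + 2)/345 - 151/y = (-6 - (11 + 2))/345 - 151/348/79 = (-6 - 1*13)*(1/345) - 151*79/348 = (-6 - 13)*(1/345) - 11929/348 = -19*1/345 - 11929/348 = -19/345 - 11929/348 = -458013/13340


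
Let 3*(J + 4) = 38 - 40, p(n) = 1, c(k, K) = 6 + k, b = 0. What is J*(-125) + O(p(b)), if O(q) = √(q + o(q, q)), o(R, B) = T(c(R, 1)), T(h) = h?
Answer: 1750/3 + 2*√2 ≈ 586.16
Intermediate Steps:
o(R, B) = 6 + R
J = -14/3 (J = -4 + (38 - 40)/3 = -4 + (⅓)*(-2) = -4 - ⅔ = -14/3 ≈ -4.6667)
O(q) = √(6 + 2*q) (O(q) = √(q + (6 + q)) = √(6 + 2*q))
J*(-125) + O(p(b)) = -14/3*(-125) + √(6 + 2*1) = 1750/3 + √(6 + 2) = 1750/3 + √8 = 1750/3 + 2*√2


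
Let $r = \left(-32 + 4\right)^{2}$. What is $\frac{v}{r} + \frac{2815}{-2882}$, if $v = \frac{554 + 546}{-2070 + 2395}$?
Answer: $- \frac{3570459}{3671668} \approx -0.97243$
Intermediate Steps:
$r = 784$ ($r = \left(-28\right)^{2} = 784$)
$v = \frac{44}{13}$ ($v = \frac{1100}{325} = 1100 \cdot \frac{1}{325} = \frac{44}{13} \approx 3.3846$)
$\frac{v}{r} + \frac{2815}{-2882} = \frac{44}{13 \cdot 784} + \frac{2815}{-2882} = \frac{44}{13} \cdot \frac{1}{784} + 2815 \left(- \frac{1}{2882}\right) = \frac{11}{2548} - \frac{2815}{2882} = - \frac{3570459}{3671668}$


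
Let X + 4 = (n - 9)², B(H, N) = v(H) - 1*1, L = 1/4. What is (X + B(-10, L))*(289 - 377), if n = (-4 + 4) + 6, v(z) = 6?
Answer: -880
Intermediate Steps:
L = ¼ ≈ 0.25000
n = 6 (n = 0 + 6 = 6)
B(H, N) = 5 (B(H, N) = 6 - 1*1 = 6 - 1 = 5)
X = 5 (X = -4 + (6 - 9)² = -4 + (-3)² = -4 + 9 = 5)
(X + B(-10, L))*(289 - 377) = (5 + 5)*(289 - 377) = 10*(-88) = -880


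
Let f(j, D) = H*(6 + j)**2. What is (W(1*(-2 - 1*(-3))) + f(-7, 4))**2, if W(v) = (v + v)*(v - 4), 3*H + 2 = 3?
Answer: 289/9 ≈ 32.111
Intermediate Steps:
H = 1/3 (H = -2/3 + (1/3)*3 = -2/3 + 1 = 1/3 ≈ 0.33333)
W(v) = 2*v*(-4 + v) (W(v) = (2*v)*(-4 + v) = 2*v*(-4 + v))
f(j, D) = (6 + j)**2/3
(W(1*(-2 - 1*(-3))) + f(-7, 4))**2 = (2*(1*(-2 - 1*(-3)))*(-4 + 1*(-2 - 1*(-3))) + (6 - 7)**2/3)**2 = (2*(1*(-2 + 3))*(-4 + 1*(-2 + 3)) + (1/3)*(-1)**2)**2 = (2*(1*1)*(-4 + 1*1) + (1/3)*1)**2 = (2*1*(-4 + 1) + 1/3)**2 = (2*1*(-3) + 1/3)**2 = (-6 + 1/3)**2 = (-17/3)**2 = 289/9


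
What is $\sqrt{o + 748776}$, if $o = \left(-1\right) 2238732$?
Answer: $2 i \sqrt{372489} \approx 1220.6 i$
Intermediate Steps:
$o = -2238732$
$\sqrt{o + 748776} = \sqrt{-2238732 + 748776} = \sqrt{-1489956} = 2 i \sqrt{372489}$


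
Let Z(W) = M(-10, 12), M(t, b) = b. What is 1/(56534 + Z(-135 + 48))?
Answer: 1/56546 ≈ 1.7685e-5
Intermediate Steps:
Z(W) = 12
1/(56534 + Z(-135 + 48)) = 1/(56534 + 12) = 1/56546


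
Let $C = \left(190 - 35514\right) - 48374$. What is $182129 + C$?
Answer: $98431$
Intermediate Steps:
$C = -83698$ ($C = -35324 - 48374 = -83698$)
$182129 + C = 182129 - 83698 = 98431$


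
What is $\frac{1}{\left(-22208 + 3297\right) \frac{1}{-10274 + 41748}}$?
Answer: $- \frac{31474}{18911} \approx -1.6643$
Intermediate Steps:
$\frac{1}{\left(-22208 + 3297\right) \frac{1}{-10274 + 41748}} = \frac{1}{\left(-18911\right) \frac{1}{31474}} = \frac{1}{- \frac{18911}{31474}} = - \frac{31474}{18911}$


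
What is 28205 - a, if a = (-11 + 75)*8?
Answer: 27693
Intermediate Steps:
a = 512 (a = 64*8 = 512)
28205 - a = 28205 - 1*512 = 28205 - 512 = 27693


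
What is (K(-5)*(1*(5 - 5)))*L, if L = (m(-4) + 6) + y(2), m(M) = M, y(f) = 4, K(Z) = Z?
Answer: 0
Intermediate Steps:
L = 6 (L = (-4 + 6) + 4 = 2 + 4 = 6)
(K(-5)*(1*(5 - 5)))*L = -5*(5 - 5)*6 = -5*0*6 = 0*6 = 0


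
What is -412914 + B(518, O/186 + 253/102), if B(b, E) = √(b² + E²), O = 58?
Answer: -412914 + √298094086033/1054 ≈ -4.1240e+5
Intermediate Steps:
B(b, E) = √(E² + b²)
-412914 + B(518, O/186 + 253/102) = -412914 + √((58/186 + 253/102)² + 518²) = -412914 + √((58*(1/186) + 253*(1/102))² + 268324) = -412914 + √((29/93 + 253/102)² + 268324) = -412914 + √((2943/1054)² + 268324) = -412914 + √(8661249/1110916 + 268324) = -412914 + √(298094086033/1110916) = -412914 + √298094086033/1054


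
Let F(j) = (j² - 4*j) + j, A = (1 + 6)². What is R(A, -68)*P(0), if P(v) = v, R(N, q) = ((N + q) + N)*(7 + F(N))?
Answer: 0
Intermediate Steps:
A = 49 (A = 7² = 49)
F(j) = j² - 3*j
R(N, q) = (7 + N*(-3 + N))*(q + 2*N) (R(N, q) = ((N + q) + N)*(7 + N*(-3 + N)) = (q + 2*N)*(7 + N*(-3 + N)) = (7 + N*(-3 + N))*(q + 2*N))
R(A, -68)*P(0) = (7*(-68) + 14*49 + 2*49²*(-3 + 49) + 49*(-68)*(-3 + 49))*0 = (-476 + 686 + 2*2401*46 + 49*(-68)*46)*0 = (-476 + 686 + 220892 - 153272)*0 = 67830*0 = 0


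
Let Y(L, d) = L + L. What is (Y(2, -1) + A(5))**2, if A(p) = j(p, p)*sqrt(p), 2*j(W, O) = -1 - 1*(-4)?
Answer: 109/4 + 12*sqrt(5) ≈ 54.083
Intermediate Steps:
j(W, O) = 3/2 (j(W, O) = (-1 - 1*(-4))/2 = (-1 + 4)/2 = (1/2)*3 = 3/2)
Y(L, d) = 2*L
A(p) = 3*sqrt(p)/2
(Y(2, -1) + A(5))**2 = (2*2 + 3*sqrt(5)/2)**2 = (4 + 3*sqrt(5)/2)**2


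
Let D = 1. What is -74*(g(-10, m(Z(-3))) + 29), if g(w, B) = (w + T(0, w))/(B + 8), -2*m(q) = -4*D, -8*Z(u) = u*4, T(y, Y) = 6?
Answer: -10582/5 ≈ -2116.4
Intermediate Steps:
Z(u) = -u/2 (Z(u) = -u*4/8 = -u/2)
m(q) = 2 (m(q) = -(-2) = -½*(-4) = 2)
g(w, B) = (6 + w)/(8 + B) (g(w, B) = (w + 6)/(B + 8) = (6 + w)/(8 + B))
-74*(g(-10, m(Z(-3))) + 29) = -74*((6 - 10)/(8 + 2) + 29) = -74*(-4/10 + 29) = -74*((⅒)*(-4) + 29) = -74*(-⅖ + 29) = -74*143/5 = -10582/5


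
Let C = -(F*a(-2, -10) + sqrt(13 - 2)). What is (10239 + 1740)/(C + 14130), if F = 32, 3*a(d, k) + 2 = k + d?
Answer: 1539469206/1835094145 + 107811*sqrt(11)/1835094145 ≈ 0.83910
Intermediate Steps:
a(d, k) = -2/3 + d/3 + k/3 (a(d, k) = -2/3 + (k + d)/3 = -2/3 + (d + k)/3 = -2/3 + (d/3 + k/3) = -2/3 + d/3 + k/3)
C = 448/3 - sqrt(11) (C = -(32*(-2/3 + (1/3)*(-2) + (1/3)*(-10)) + sqrt(13 - 2)) = -(32*(-2/3 - 2/3 - 10/3) + sqrt(11)) = -(32*(-14/3) + sqrt(11)) = -(-448/3 + sqrt(11)) = 448/3 - sqrt(11) ≈ 146.02)
(10239 + 1740)/(C + 14130) = (10239 + 1740)/((448/3 - sqrt(11)) + 14130) = 11979/(42838/3 - sqrt(11))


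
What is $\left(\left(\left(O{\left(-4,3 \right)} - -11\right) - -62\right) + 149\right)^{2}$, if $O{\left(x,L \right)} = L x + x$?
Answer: $42436$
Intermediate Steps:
$O{\left(x,L \right)} = x + L x$
$\left(\left(\left(O{\left(-4,3 \right)} - -11\right) - -62\right) + 149\right)^{2} = \left(\left(\left(- 4 \left(1 + 3\right) - -11\right) - -62\right) + 149\right)^{2} = \left(\left(\left(\left(-4\right) 4 + 11\right) + 62\right) + 149\right)^{2} = \left(\left(\left(-16 + 11\right) + 62\right) + 149\right)^{2} = \left(\left(-5 + 62\right) + 149\right)^{2} = \left(57 + 149\right)^{2} = 206^{2} = 42436$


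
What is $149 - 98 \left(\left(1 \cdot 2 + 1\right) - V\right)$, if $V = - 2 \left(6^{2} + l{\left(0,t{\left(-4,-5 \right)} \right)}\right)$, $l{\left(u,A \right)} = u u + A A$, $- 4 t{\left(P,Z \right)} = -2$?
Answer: $-7250$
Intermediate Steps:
$t{\left(P,Z \right)} = \frac{1}{2}$ ($t{\left(P,Z \right)} = \left(- \frac{1}{4}\right) \left(-2\right) = \frac{1}{2}$)
$l{\left(u,A \right)} = A^{2} + u^{2}$ ($l{\left(u,A \right)} = u^{2} + A^{2} = A^{2} + u^{2}$)
$V = - \frac{145}{2}$ ($V = - 2 \left(6^{2} + \left(\left(\frac{1}{2}\right)^{2} + 0^{2}\right)\right) = - 2 \left(36 + \left(\frac{1}{4} + 0\right)\right) = - 2 \left(36 + \frac{1}{4}\right) = \left(-2\right) \frac{145}{4} = - \frac{145}{2} \approx -72.5$)
$149 - 98 \left(\left(1 \cdot 2 + 1\right) - V\right) = 149 - 98 \left(\left(1 \cdot 2 + 1\right) - - \frac{145}{2}\right) = 149 - 98 \left(\left(2 + 1\right) + \frac{145}{2}\right) = 149 - 98 \left(3 + \frac{145}{2}\right) = 149 - 7399 = -7250$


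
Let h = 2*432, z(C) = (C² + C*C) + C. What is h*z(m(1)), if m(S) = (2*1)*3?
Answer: 67392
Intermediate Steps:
m(S) = 6 (m(S) = 2*3 = 6)
z(C) = C + 2*C² (z(C) = (C² + C²) + C = 2*C² + C = C + 2*C²)
h = 864
h*z(m(1)) = 864*(6*(1 + 2*6)) = 864*(6*(1 + 12)) = 864*(6*13) = 864*78 = 67392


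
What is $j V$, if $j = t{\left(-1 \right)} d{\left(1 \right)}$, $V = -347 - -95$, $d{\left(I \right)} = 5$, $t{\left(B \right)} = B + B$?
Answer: $2520$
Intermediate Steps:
$t{\left(B \right)} = 2 B$
$V = -252$ ($V = -347 + 95 = -252$)
$j = -10$ ($j = 2 \left(-1\right) 5 = \left(-2\right) 5 = -10$)
$j V = \left(-10\right) \left(-252\right) = 2520$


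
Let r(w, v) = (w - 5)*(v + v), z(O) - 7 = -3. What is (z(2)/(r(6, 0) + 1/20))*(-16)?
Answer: -1280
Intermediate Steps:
z(O) = 4 (z(O) = 7 - 3 = 4)
r(w, v) = 2*v*(-5 + w) (r(w, v) = (-5 + w)*(2*v) = 2*v*(-5 + w))
(z(2)/(r(6, 0) + 1/20))*(-16) = (4/(2*0*(-5 + 6) + 1/20))*(-16) = (4/(2*0*1 + 1/20))*(-16) = (4/(0 + 1/20))*(-16) = (4/(1/20))*(-16) = (4*20)*(-16) = 80*(-16) = -1280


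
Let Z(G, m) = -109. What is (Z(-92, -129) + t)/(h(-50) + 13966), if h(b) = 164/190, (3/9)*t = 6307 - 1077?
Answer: 1480195/1326852 ≈ 1.1156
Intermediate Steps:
t = 15690 (t = 3*(6307 - 1077) = 3*5230 = 15690)
h(b) = 82/95 (h(b) = 164*(1/190) = 82/95)
(Z(-92, -129) + t)/(h(-50) + 13966) = (-109 + 15690)/(82/95 + 13966) = 15581/(1326852/95) = 15581*(95/1326852) = 1480195/1326852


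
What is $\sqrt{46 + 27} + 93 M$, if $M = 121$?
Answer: $11253 + \sqrt{73} \approx 11262.0$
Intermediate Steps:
$\sqrt{46 + 27} + 93 M = \sqrt{46 + 27} + 93 \cdot 121 = \sqrt{73} + 11253 = 11253 + \sqrt{73}$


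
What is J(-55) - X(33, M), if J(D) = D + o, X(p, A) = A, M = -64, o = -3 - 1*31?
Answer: -25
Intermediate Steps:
o = -34 (o = -3 - 31 = -34)
J(D) = -34 + D (J(D) = D - 34 = -34 + D)
J(-55) - X(33, M) = (-34 - 55) - 1*(-64) = -89 + 64 = -25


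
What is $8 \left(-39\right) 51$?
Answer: $-15912$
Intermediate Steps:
$8 \left(-39\right) 51 = \left(-312\right) 51 = -15912$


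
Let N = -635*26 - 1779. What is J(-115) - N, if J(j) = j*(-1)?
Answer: 18404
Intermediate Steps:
J(j) = -j
N = -18289 (N = -16510 - 1779 = -18289)
J(-115) - N = -1*(-115) - 1*(-18289) = 115 + 18289 = 18404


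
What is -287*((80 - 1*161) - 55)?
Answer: 39032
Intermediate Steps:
-287*((80 - 1*161) - 55) = -287*((80 - 161) - 55) = -287*(-81 - 55) = -287*(-136) = 39032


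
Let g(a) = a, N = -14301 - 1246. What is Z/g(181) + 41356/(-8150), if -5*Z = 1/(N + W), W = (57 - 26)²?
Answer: -54591283933/10758268950 ≈ -5.0744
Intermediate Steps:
W = 961 (W = 31² = 961)
N = -15547
Z = 1/72930 (Z = -1/(5*(-15547 + 961)) = -⅕/(-14586) = -⅕*(-1/14586) = 1/72930 ≈ 1.3712e-5)
Z/g(181) + 41356/(-8150) = (1/72930)/181 + 41356/(-8150) = (1/72930)*(1/181) + 41356*(-1/8150) = 1/13200330 - 20678/4075 = -54591283933/10758268950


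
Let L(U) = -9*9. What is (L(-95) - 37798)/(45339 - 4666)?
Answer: -37879/40673 ≈ -0.93131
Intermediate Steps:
L(U) = -81
(L(-95) - 37798)/(45339 - 4666) = (-81 - 37798)/(45339 - 4666) = -37879/40673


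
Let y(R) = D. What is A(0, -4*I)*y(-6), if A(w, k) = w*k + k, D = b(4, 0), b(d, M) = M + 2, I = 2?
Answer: -16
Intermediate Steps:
b(d, M) = 2 + M
D = 2 (D = 2 + 0 = 2)
A(w, k) = k + k*w (A(w, k) = k*w + k = k + k*w)
y(R) = 2
A(0, -4*I)*y(-6) = ((-4*2)*(1 + 0))*2 = -8*1*2 = -8*2 = -16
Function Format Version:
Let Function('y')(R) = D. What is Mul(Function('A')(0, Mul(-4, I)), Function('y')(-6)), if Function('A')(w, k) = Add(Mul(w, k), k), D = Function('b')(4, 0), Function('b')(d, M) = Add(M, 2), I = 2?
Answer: -16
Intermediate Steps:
Function('b')(d, M) = Add(2, M)
D = 2 (D = Add(2, 0) = 2)
Function('A')(w, k) = Add(k, Mul(k, w)) (Function('A')(w, k) = Add(Mul(k, w), k) = Add(k, Mul(k, w)))
Function('y')(R) = 2
Mul(Function('A')(0, Mul(-4, I)), Function('y')(-6)) = Mul(Mul(Mul(-4, 2), Add(1, 0)), 2) = Mul(Mul(-8, 1), 2) = Mul(-8, 2) = -16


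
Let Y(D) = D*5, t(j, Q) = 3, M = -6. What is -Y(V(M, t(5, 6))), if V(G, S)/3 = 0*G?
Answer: 0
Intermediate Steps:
V(G, S) = 0 (V(G, S) = 3*(0*G) = 3*0 = 0)
Y(D) = 5*D
-Y(V(M, t(5, 6))) = -5*0 = -1*0 = 0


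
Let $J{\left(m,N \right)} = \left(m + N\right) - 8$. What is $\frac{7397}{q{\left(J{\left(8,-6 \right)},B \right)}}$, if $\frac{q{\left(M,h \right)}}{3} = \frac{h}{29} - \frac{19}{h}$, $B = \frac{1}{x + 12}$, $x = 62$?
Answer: $- \frac{15873962}{9051825} \approx -1.7537$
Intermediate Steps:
$J{\left(m,N \right)} = -8 + N + m$ ($J{\left(m,N \right)} = \left(N + m\right) - 8 = -8 + N + m$)
$B = \frac{1}{74}$ ($B = \frac{1}{62 + 12} = \frac{1}{74} \approx 0.013514$)
$q{\left(M,h \right)} = - \frac{57}{h} + \frac{3 h}{29}$ ($q{\left(M,h \right)} = 3 \left(\frac{h}{29} - \frac{19}{h}\right) = 3 \left(- \frac{19}{h} + \frac{h}{29}\right) = - \frac{57}{h} + \frac{3 h}{29}$)
$\frac{7397}{q{\left(J{\left(8,-6 \right)},B \right)}} = \frac{7397}{- 57 \frac{1}{\frac{1}{74}} + \frac{3}{29} \cdot \frac{1}{74}} = \frac{7397}{\left(-57\right) 74 + \frac{3}{2146}} = \frac{7397}{-4218 + \frac{3}{2146}} = \frac{7397}{- \frac{9051825}{2146}} = 7397 \left(- \frac{2146}{9051825}\right) = - \frac{15873962}{9051825}$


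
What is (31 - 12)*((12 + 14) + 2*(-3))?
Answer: 380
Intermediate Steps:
(31 - 12)*((12 + 14) + 2*(-3)) = 19*(26 - 6) = 19*20 = 380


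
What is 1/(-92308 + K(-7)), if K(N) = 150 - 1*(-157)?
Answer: -1/92001 ≈ -1.0869e-5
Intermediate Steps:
K(N) = 307 (K(N) = 150 + 157 = 307)
1/(-92308 + K(-7)) = 1/(-92308 + 307) = 1/(-92001) = -1/92001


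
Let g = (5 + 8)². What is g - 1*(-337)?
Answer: 506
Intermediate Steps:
g = 169 (g = 13² = 169)
g - 1*(-337) = 169 - 1*(-337) = 169 + 337 = 506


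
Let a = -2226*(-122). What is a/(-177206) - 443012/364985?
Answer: -88812045446/32338765955 ≈ -2.7463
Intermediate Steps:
a = 271572
a/(-177206) - 443012/364985 = 271572/(-177206) - 443012/364985 = 271572*(-1/177206) - 443012*1/364985 = -135786/88603 - 443012/364985 = -88812045446/32338765955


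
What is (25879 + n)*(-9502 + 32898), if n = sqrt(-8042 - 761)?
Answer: 605465084 + 23396*I*sqrt(8803) ≈ 6.0546e+8 + 2.1951e+6*I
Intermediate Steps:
n = I*sqrt(8803) (n = sqrt(-8803) = I*sqrt(8803) ≈ 93.824*I)
(25879 + n)*(-9502 + 32898) = (25879 + I*sqrt(8803))*(-9502 + 32898) = (25879 + I*sqrt(8803))*23396 = 605465084 + 23396*I*sqrt(8803)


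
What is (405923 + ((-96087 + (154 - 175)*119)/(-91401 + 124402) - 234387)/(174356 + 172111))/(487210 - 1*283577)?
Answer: 1547072465724356/776096778092537 ≈ 1.9934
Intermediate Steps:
(405923 + ((-96087 + (154 - 175)*119)/(-91401 + 124402) - 234387)/(174356 + 172111))/(487210 - 1*283577) = (405923 + ((-96087 - 21*119)/33001 - 234387)/346467)/(487210 - 283577) = (405923 + ((-96087 - 2499)*(1/33001) - 234387)*(1/346467))/203633 = (405923 + (-98586*1/33001 - 234387)*(1/346467))*(1/203633) = (405923 + (-98586/33001 - 234387)*(1/346467))*(1/203633) = (405923 - 7735103973/33001*1/346467)*(1/203633) = (405923 - 2578367991/3811252489)*(1/203633) = (1547072465724356/3811252489)*(1/203633) = 1547072465724356/776096778092537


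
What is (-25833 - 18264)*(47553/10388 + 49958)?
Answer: -22886839399929/10388 ≈ -2.2032e+9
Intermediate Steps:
(-25833 - 18264)*(47553/10388 + 49958) = -44097*(47553*(1/10388) + 49958) = -44097*(47553/10388 + 49958) = -44097*519011257/10388 = -22886839399929/10388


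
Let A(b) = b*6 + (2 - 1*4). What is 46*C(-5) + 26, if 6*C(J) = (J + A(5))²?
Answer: 12245/3 ≈ 4081.7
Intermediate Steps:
A(b) = -2 + 6*b (A(b) = 6*b + (2 - 4) = 6*b - 2 = -2 + 6*b)
C(J) = (28 + J)²/6 (C(J) = (J + (-2 + 6*5))²/6 = (J + (-2 + 30))²/6 = (J + 28)²/6 = (28 + J)²/6)
46*C(-5) + 26 = 46*((28 - 5)²/6) + 26 = 46*((⅙)*23²) + 26 = 46*((⅙)*529) + 26 = 46*(529/6) + 26 = 12167/3 + 26 = 12245/3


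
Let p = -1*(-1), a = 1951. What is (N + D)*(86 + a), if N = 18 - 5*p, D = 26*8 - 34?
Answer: 380919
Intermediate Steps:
p = 1
D = 174 (D = 208 - 34 = 174)
N = 13 (N = 18 - 5*1 = 18 - 5 = 13)
(N + D)*(86 + a) = (13 + 174)*(86 + 1951) = 187*2037 = 380919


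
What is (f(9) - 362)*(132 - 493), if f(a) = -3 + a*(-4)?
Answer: 144761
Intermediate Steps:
f(a) = -3 - 4*a
(f(9) - 362)*(132 - 493) = ((-3 - 4*9) - 362)*(132 - 493) = ((-3 - 36) - 362)*(-361) = (-39 - 362)*(-361) = -401*(-361) = 144761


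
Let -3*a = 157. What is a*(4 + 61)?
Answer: -10205/3 ≈ -3401.7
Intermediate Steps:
a = -157/3 (a = -1/3*157 = -157/3 ≈ -52.333)
a*(4 + 61) = -157*(4 + 61)/3 = -157/3*65 = -10205/3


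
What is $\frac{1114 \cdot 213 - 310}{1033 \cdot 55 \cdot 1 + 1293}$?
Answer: $\frac{59243}{14527} \approx 4.0781$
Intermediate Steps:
$\frac{1114 \cdot 213 - 310}{1033 \cdot 55 \cdot 1 + 1293} = \frac{237282 - 310}{1033 \cdot 55 + 1293} = \frac{236972}{56815 + 1293} = \frac{236972}{58108} = 236972 \cdot \frac{1}{58108} = \frac{59243}{14527}$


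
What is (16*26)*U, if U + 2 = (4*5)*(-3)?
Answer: -25792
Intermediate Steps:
U = -62 (U = -2 + (4*5)*(-3) = -2 + 20*(-3) = -2 - 60 = -62)
(16*26)*U = (16*26)*(-62) = 416*(-62) = -25792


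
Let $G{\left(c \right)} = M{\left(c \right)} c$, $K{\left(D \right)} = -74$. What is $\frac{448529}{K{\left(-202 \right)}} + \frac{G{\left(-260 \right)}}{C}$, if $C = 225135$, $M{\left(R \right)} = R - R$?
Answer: $- \frac{448529}{74} \approx -6061.2$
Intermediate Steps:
$M{\left(R \right)} = 0$
$G{\left(c \right)} = 0$ ($G{\left(c \right)} = 0 c = 0$)
$\frac{448529}{K{\left(-202 \right)}} + \frac{G{\left(-260 \right)}}{C} = \frac{448529}{-74} + \frac{0}{225135} = 448529 \left(- \frac{1}{74}\right) + 0 \cdot \frac{1}{225135} = - \frac{448529}{74} + 0 = - \frac{448529}{74}$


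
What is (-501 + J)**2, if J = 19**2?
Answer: 19600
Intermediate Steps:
J = 361
(-501 + J)**2 = (-501 + 361)**2 = (-140)**2 = 19600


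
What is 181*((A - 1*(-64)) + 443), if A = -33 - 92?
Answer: 69142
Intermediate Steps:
A = -125
181*((A - 1*(-64)) + 443) = 181*((-125 - 1*(-64)) + 443) = 181*((-125 + 64) + 443) = 181*(-61 + 443) = 181*382 = 69142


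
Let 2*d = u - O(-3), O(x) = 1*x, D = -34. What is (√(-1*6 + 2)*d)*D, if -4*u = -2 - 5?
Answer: -323*I/2 ≈ -161.5*I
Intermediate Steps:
u = 7/4 (u = -(-2 - 5)/4 = -¼*(-7) = 7/4 ≈ 1.7500)
O(x) = x
d = 19/8 (d = (7/4 - 1*(-3))/2 = (7/4 + 3)/2 = (½)*(19/4) = 19/8 ≈ 2.3750)
(√(-1*6 + 2)*d)*D = (√(-1*6 + 2)*(19/8))*(-34) = (√(-6 + 2)*(19/8))*(-34) = (√(-4)*(19/8))*(-34) = ((2*I)*(19/8))*(-34) = (19*I/4)*(-34) = -323*I/2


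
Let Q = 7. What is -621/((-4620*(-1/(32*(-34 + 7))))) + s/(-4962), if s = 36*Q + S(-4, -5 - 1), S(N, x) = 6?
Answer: 36960269/318395 ≈ 116.08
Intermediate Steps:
s = 258 (s = 36*7 + 6 = 252 + 6 = 258)
-621/((-4620*(-1/(32*(-34 + 7))))) + s/(-4962) = -621/((-4620*(-1/(32*(-34 + 7))))) + 258/(-4962) = -621/((-4620/((-27*(-32))))) + 258*(-1/4962) = -621/((-4620/864)) - 43/827 = -621/((-4620*1/864)) - 43/827 = -621/(-385/72) - 43/827 = -621*(-72/385) - 43/827 = 44712/385 - 43/827 = 36960269/318395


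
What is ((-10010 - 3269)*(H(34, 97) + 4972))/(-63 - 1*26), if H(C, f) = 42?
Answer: 66580906/89 ≈ 7.4810e+5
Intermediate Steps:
((-10010 - 3269)*(H(34, 97) + 4972))/(-63 - 1*26) = ((-10010 - 3269)*(42 + 4972))/(-63 - 1*26) = (-13279*5014)/(-63 - 26) = -66580906/(-89) = -66580906*(-1/89) = 66580906/89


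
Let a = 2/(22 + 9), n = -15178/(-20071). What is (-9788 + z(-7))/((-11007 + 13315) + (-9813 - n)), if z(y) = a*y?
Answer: 6090384382/4670089023 ≈ 1.3041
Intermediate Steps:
n = 15178/20071 (n = -15178*(-1/20071) = 15178/20071 ≈ 0.75622)
a = 2/31 ≈ 0.064516
z(y) = 2*y/31
(-9788 + z(-7))/((-11007 + 13315) + (-9813 - n)) = (-9788 + (2/31)*(-7))/((-11007 + 13315) + (-9813 - 1*15178/20071)) = (-9788 - 14/31)/(2308 + (-9813 - 15178/20071)) = -303442/(31*(2308 - 196971901/20071)) = -303442/(31*(-150648033/20071)) = -303442/31*(-20071/150648033) = 6090384382/4670089023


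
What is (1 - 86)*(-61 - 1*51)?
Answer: 9520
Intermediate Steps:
(1 - 86)*(-61 - 1*51) = -85*(-61 - 51) = -85*(-112) = 9520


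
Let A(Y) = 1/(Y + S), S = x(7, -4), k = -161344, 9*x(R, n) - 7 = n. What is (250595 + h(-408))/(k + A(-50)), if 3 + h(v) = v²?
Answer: -62141344/24040259 ≈ -2.5849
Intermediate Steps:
x(R, n) = 7/9 + n/9
S = ⅓ (S = 7/9 + (⅑)*(-4) = 7/9 - 4/9 = ⅓ ≈ 0.33333)
h(v) = -3 + v²
A(Y) = 1/(⅓ + Y) (A(Y) = 1/(Y + ⅓) = 1/(⅓ + Y))
(250595 + h(-408))/(k + A(-50)) = (250595 + (-3 + (-408)²))/(-161344 + 3/(1 + 3*(-50))) = (250595 + (-3 + 166464))/(-161344 + 3/(1 - 150)) = (250595 + 166461)/(-161344 + 3/(-149)) = 417056/(-161344 + 3*(-1/149)) = 417056/(-161344 - 3/149) = 417056/(-24040259/149) = 417056*(-149/24040259) = -62141344/24040259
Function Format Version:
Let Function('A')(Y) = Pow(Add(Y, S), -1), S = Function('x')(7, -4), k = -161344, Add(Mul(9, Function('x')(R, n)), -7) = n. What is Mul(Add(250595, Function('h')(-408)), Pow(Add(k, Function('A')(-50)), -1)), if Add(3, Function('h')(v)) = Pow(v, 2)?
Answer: Rational(-62141344, 24040259) ≈ -2.5849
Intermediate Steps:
Function('x')(R, n) = Add(Rational(7, 9), Mul(Rational(1, 9), n))
S = Rational(1, 3) (S = Add(Rational(7, 9), Mul(Rational(1, 9), -4)) = Add(Rational(7, 9), Rational(-4, 9)) = Rational(1, 3) ≈ 0.33333)
Function('h')(v) = Add(-3, Pow(v, 2))
Function('A')(Y) = Pow(Add(Rational(1, 3), Y), -1) (Function('A')(Y) = Pow(Add(Y, Rational(1, 3)), -1) = Pow(Add(Rational(1, 3), Y), -1))
Mul(Add(250595, Function('h')(-408)), Pow(Add(k, Function('A')(-50)), -1)) = Mul(Add(250595, Add(-3, Pow(-408, 2))), Pow(Add(-161344, Mul(3, Pow(Add(1, Mul(3, -50)), -1))), -1)) = Mul(Add(250595, Add(-3, 166464)), Pow(Add(-161344, Mul(3, Pow(Add(1, -150), -1))), -1)) = Mul(Add(250595, 166461), Pow(Add(-161344, Mul(3, Pow(-149, -1))), -1)) = Mul(417056, Pow(Add(-161344, Mul(3, Rational(-1, 149))), -1)) = Mul(417056, Pow(Add(-161344, Rational(-3, 149)), -1)) = Mul(417056, Pow(Rational(-24040259, 149), -1)) = Mul(417056, Rational(-149, 24040259)) = Rational(-62141344, 24040259)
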